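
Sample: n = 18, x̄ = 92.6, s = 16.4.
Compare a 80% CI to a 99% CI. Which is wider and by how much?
99% CI is wider by 12.09

df = 17
80% CI: t* = 1.333, (87.45, 97.75), width = 2 · t* · s/√n = 10.31
99% CI: t* = 2.898, (81.40, 103.80), width = 2 · t* · s/√n = 22.40

The 99% CI is wider by 22.40 - 10.31 = 12.09.
Higher confidence requires a wider interval.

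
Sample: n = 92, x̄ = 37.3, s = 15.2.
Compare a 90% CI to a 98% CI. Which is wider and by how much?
98% CI is wider by 2.24

df = 91
90% CI: t* = 1.662, (34.67, 39.93), width = 2 · t* · s/√n = 5.27
98% CI: t* = 2.368, (33.55, 41.05), width = 2 · t* · s/√n = 7.51

The 98% CI is wider by 7.51 - 5.27 = 2.24.
Higher confidence requires a wider interval.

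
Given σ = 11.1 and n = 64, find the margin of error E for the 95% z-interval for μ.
Margin of error = 2.72

Margin of error = z* · σ/√n
= 1.960 · 11.1/√64
= 1.960 · 11.1/8.0000
= 2.72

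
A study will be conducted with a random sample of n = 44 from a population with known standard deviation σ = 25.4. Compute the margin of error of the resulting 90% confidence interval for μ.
Margin of error = 6.30

Margin of error = z* · σ/√n
= 1.645 · 25.4/√44
= 1.645 · 25.4/6.6332
= 6.30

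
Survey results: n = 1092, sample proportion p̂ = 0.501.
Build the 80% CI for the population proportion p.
(0.482, 0.520)

Proportion CI:
SE = √(p̂(1-p̂)/n) = √(0.501 · 0.499 / 1092) = 0.01513

z* = 1.282
Margin = z* · SE = 1.282 · 0.01513 = 0.0194

CI: 0.501 ± 0.0194 = (0.482, 0.520)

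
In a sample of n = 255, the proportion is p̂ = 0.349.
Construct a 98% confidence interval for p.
(0.280, 0.418)

Proportion CI:
SE = √(p̂(1-p̂)/n) = √(0.349 · 0.651 / 255) = 0.02985

z* = 2.326
Margin = z* · SE = 2.326 · 0.02985 = 0.0694

CI: 0.349 ± 0.0694 = (0.280, 0.418)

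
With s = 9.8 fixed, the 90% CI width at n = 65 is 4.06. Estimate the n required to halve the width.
n ≈ 260

CI width ∝ 1/√n
To reduce width by factor 2, need √n to grow by 2 → need 2² = 4 times as many samples.

Current: n = 65, width = 4.06
New: n = 260, width ≈ 2.01

Width reduced by factor of 4.06/2.01 = 2.02.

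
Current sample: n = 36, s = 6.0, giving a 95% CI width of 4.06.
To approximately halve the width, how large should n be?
n ≈ 144

CI width ∝ 1/√n
To reduce width by factor 2, need √n to grow by 2 → need 2² = 4 times as many samples.

Current: n = 36, width = 4.06
New: n = 144, width ≈ 1.98

Width reduced by factor of 4.06/1.98 = 2.05.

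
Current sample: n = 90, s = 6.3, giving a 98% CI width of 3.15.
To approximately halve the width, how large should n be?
n ≈ 360

CI width ∝ 1/√n
To reduce width by factor 2, need √n to grow by 2 → need 2² = 4 times as many samples.

Current: n = 90, width = 3.15
New: n = 360, width ≈ 1.55

Width reduced by factor of 3.15/1.55 = 2.03.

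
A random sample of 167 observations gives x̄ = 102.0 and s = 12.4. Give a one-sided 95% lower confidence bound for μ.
μ ≥ 100.41

Lower bound (one-sided):
t* = 1.654 (one-sided for 95%)
Lower bound = x̄ - t* · s/√n = 102.0 - 1.654 · 12.4/√167 = 100.41

We are 95% confident that μ ≥ 100.41.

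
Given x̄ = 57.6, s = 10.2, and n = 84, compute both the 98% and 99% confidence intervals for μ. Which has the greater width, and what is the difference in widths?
99% CI is wider by 0.59

df = 83
98% CI: t* = 2.372, (54.96, 60.24), width = 2 · t* · s/√n = 5.28
99% CI: t* = 2.636, (54.67, 60.53), width = 2 · t* · s/√n = 5.87

The 99% CI is wider by 5.87 - 5.28 = 0.59.
Higher confidence requires a wider interval.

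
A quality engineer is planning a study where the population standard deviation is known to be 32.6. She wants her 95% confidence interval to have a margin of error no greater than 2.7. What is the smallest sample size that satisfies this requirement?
n ≥ 561

For margin E ≤ 2.7:
n ≥ (z* · σ / E)²
n ≥ (1.960 · 32.6 / 2.7)²
n ≥ 560.04

Minimum n = 561 (rounding up)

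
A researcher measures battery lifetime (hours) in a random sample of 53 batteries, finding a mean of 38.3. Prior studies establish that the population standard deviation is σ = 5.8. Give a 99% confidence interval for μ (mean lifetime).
(36.25, 40.35)

z-interval (σ known):
z* = 2.576 for 99% confidence

Margin of error = z* · σ/√n = 2.576 · 5.8/√53 = 2.05

CI: (38.3 - 2.05, 38.3 + 2.05) = (36.25, 40.35)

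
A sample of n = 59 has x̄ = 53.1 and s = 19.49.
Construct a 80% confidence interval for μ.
(49.81, 56.39)

t-interval (σ unknown):
df = n - 1 = 58
t* = 1.296 for 80% confidence

Margin of error = t* · s/√n = 1.296 · 19.49/√59 = 3.29

CI: (49.81, 56.39)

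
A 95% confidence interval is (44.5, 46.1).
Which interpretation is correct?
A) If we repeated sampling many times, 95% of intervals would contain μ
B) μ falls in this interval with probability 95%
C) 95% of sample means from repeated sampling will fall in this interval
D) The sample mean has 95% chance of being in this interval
A

A) Correct — this is the frequentist long-run coverage interpretation.
B) Wrong — μ is fixed; the randomness lives in the interval, not in μ.
C) Wrong — coverage applies to intervals containing μ, not to future x̄ values.
D) Wrong — x̄ is observed and sits in the interval by construction.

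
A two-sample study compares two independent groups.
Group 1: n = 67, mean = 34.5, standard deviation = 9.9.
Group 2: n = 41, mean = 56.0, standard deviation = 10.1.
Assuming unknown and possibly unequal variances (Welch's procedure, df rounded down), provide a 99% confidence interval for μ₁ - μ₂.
(-26.74, -16.26)

Difference: x̄₁ - x̄₂ = -21.50
SE = √(s₁²/n₁ + s₂²/n₂) = √(9.9²/67 + 10.1²/41) = 1.9877
df = 83.39 → 83 (Welch–Satterthwaite, rounded down)
t* = 2.636

CI: -21.50 ± 2.636 · 1.9877 = -21.50 ± 5.24 = (-26.74, -16.26)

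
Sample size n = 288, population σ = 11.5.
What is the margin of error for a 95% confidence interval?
Margin of error = 1.33

Margin of error = z* · σ/√n
= 1.960 · 11.5/√288
= 1.960 · 11.5/16.9706
= 1.33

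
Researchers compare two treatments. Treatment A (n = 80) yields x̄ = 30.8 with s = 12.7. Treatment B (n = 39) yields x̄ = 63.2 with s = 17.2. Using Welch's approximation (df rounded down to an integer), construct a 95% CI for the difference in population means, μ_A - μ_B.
(-38.60, -26.20)

Difference: x̄₁ - x̄₂ = -32.40
SE = √(s₁²/n₁ + s₂²/n₂) = √(12.7²/80 + 17.2²/39) = 3.0987
df = 58.88 → 58 (Welch–Satterthwaite, rounded down)
t* = 2.002

CI: -32.40 ± 2.002 · 3.0987 = -32.40 ± 6.20 = (-38.60, -26.20)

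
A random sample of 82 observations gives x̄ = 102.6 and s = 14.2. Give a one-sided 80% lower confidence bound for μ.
μ ≥ 101.27

Lower bound (one-sided):
t* = 0.846 (one-sided for 80%)
Lower bound = x̄ - t* · s/√n = 102.6 - 0.846 · 14.2/√82 = 101.27

We are 80% confident that μ ≥ 101.27.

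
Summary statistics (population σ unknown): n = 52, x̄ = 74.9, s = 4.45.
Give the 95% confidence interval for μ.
(73.66, 76.14)

t-interval (σ unknown):
df = n - 1 = 51
t* = 2.008 for 95% confidence

Margin of error = t* · s/√n = 2.008 · 4.45/√52 = 1.24

CI: (73.66, 76.14)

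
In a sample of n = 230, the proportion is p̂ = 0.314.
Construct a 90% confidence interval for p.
(0.264, 0.364)

Proportion CI:
SE = √(p̂(1-p̂)/n) = √(0.314 · 0.686 / 230) = 0.03060

z* = 1.645
Margin = z* · SE = 1.645 · 0.03060 = 0.0503

CI: 0.314 ± 0.0503 = (0.264, 0.364)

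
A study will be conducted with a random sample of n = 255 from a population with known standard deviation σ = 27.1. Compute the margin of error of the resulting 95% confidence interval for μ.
Margin of error = 3.33

Margin of error = z* · σ/√n
= 1.960 · 27.1/√255
= 1.960 · 27.1/15.9687
= 3.33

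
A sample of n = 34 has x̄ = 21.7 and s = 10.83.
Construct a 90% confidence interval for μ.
(18.56, 24.84)

t-interval (σ unknown):
df = n - 1 = 33
t* = 1.692 for 90% confidence

Margin of error = t* · s/√n = 1.692 · 10.83/√34 = 3.14

CI: (18.56, 24.84)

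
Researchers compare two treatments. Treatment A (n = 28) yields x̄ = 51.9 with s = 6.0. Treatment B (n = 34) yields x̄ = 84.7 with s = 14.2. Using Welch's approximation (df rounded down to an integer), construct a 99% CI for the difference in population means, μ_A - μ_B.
(-40.02, -25.58)

Difference: x̄₁ - x̄₂ = -32.80
SE = √(s₁²/n₁ + s₂²/n₂) = √(6.0²/28 + 14.2²/34) = 2.6863
df = 46.21 → 46 (Welch–Satterthwaite, rounded down)
t* = 2.687

CI: -32.80 ± 2.687 · 2.6863 = -32.80 ± 7.22 = (-40.02, -25.58)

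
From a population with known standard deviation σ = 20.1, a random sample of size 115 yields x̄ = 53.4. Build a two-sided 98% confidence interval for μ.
(49.04, 57.76)

z-interval (σ known):
z* = 2.326 for 98% confidence

Margin of error = z* · σ/√n = 2.326 · 20.1/√115 = 4.36

CI: (53.4 - 4.36, 53.4 + 4.36) = (49.04, 57.76)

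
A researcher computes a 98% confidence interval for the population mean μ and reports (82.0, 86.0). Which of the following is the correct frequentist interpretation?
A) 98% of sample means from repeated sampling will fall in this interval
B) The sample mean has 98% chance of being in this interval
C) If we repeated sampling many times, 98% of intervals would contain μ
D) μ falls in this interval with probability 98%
C

A) Wrong — coverage applies to intervals containing μ, not to future x̄ values.
B) Wrong — x̄ is observed and sits in the interval by construction.
C) Correct — this is the frequentist long-run coverage interpretation.
D) Wrong — μ is fixed; the randomness lives in the interval, not in μ.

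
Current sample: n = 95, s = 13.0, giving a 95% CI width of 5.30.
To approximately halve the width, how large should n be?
n ≈ 380

CI width ∝ 1/√n
To reduce width by factor 2, need √n to grow by 2 → need 2² = 4 times as many samples.

Current: n = 95, width = 5.30
New: n = 380, width ≈ 2.62

Width reduced by factor of 5.30/2.62 = 2.02.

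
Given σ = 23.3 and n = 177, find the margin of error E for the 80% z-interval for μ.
Margin of error = 2.25

Margin of error = z* · σ/√n
= 1.282 · 23.3/√177
= 1.282 · 23.3/13.3041
= 2.25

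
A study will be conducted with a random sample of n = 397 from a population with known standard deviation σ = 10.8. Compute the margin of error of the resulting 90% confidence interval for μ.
Margin of error = 0.89

Margin of error = z* · σ/√n
= 1.645 · 10.8/√397
= 1.645 · 10.8/19.9249
= 0.89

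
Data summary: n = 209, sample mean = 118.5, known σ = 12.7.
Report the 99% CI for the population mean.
(116.24, 120.76)

z-interval (σ known):
z* = 2.576 for 99% confidence

Margin of error = z* · σ/√n = 2.576 · 12.7/√209 = 2.26

CI: (118.5 - 2.26, 118.5 + 2.26) = (116.24, 120.76)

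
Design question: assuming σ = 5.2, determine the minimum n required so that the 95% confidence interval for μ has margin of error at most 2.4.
n ≥ 19

For margin E ≤ 2.4:
n ≥ (z* · σ / E)²
n ≥ (1.960 · 5.2 / 2.4)²
n ≥ 18.03

Minimum n = 19 (rounding up)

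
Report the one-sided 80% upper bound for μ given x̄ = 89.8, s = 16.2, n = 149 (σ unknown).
μ ≤ 90.92

Upper bound (one-sided):
t* = 0.844 (one-sided for 80%)
Upper bound = x̄ + t* · s/√n = 89.8 + 0.844 · 16.2/√149 = 90.92

We are 80% confident that μ ≤ 90.92.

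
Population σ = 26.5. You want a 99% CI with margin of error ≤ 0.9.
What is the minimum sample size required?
n ≥ 5754

For margin E ≤ 0.9:
n ≥ (z* · σ / E)²
n ≥ (2.576 · 26.5 / 0.9)²
n ≥ 5753.05

Minimum n = 5754 (rounding up)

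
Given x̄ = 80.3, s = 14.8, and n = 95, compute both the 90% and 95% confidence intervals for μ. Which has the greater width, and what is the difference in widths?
95% CI is wider by 0.99

df = 94
90% CI: t* = 1.661, (77.78, 82.82), width = 2 · t* · s/√n = 5.04
95% CI: t* = 1.986, (77.28, 83.32), width = 2 · t* · s/√n = 6.03

The 95% CI is wider by 6.03 - 5.04 = 0.99.
Higher confidence requires a wider interval.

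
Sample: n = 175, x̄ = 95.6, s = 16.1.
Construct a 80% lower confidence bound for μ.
μ ≥ 94.57

Lower bound (one-sided):
t* = 0.844 (one-sided for 80%)
Lower bound = x̄ - t* · s/√n = 95.6 - 0.844 · 16.1/√175 = 94.57

We are 80% confident that μ ≥ 94.57.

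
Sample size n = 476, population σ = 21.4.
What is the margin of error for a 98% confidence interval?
Margin of error = 2.28

Margin of error = z* · σ/√n
= 2.326 · 21.4/√476
= 2.326 · 21.4/21.8174
= 2.28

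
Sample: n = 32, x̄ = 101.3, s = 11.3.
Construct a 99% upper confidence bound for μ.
μ ≤ 106.20

Upper bound (one-sided):
t* = 2.453 (one-sided for 99%)
Upper bound = x̄ + t* · s/√n = 101.3 + 2.453 · 11.3/√32 = 106.20

We are 99% confident that μ ≤ 106.20.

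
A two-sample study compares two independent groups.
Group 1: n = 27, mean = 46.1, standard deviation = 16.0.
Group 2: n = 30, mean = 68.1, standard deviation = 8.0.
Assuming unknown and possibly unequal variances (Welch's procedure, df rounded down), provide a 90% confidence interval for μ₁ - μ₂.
(-27.75, -16.25)

Difference: x̄₁ - x̄₂ = -22.00
SE = √(s₁²/n₁ + s₂²/n₂) = √(16.0²/27 + 8.0²/30) = 3.4081
df = 37.32 → 37 (Welch–Satterthwaite, rounded down)
t* = 1.687

CI: -22.00 ± 1.687 · 3.4081 = -22.00 ± 5.75 = (-27.75, -16.25)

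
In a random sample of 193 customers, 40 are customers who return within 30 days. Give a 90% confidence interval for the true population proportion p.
(0.159, 0.255)

Proportion CI:
p̂ = 40/193 = 0.20725
SE = √(p̂(1-p̂)/n) = √(0.20725 · 0.79275 / 193) = 0.02918

z* = 1.645
Margin = z* · SE = 1.645 · 0.02918 = 0.0480

CI: 0.20725 ± 0.0480 = (0.159, 0.255)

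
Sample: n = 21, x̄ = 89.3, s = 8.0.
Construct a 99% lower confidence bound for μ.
μ ≥ 84.89

Lower bound (one-sided):
t* = 2.528 (one-sided for 99%)
Lower bound = x̄ - t* · s/√n = 89.3 - 2.528 · 8.0/√21 = 84.89

We are 99% confident that μ ≥ 84.89.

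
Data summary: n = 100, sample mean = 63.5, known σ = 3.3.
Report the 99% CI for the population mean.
(62.65, 64.35)

z-interval (σ known):
z* = 2.576 for 99% confidence

Margin of error = z* · σ/√n = 2.576 · 3.3/√100 = 0.85

CI: (63.5 - 0.85, 63.5 + 0.85) = (62.65, 64.35)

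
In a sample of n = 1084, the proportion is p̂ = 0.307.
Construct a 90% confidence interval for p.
(0.284, 0.330)

Proportion CI:
SE = √(p̂(1-p̂)/n) = √(0.307 · 0.693 / 1084) = 0.01401

z* = 1.645
Margin = z* · SE = 1.645 · 0.01401 = 0.0230

CI: 0.307 ± 0.0230 = (0.284, 0.330)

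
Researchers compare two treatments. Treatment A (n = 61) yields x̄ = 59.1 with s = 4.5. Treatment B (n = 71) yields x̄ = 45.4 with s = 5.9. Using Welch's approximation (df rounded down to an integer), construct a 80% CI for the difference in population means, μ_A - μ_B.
(12.53, 14.87)

Difference: x̄₁ - x̄₂ = 13.70
SE = √(s₁²/n₁ + s₂²/n₂) = √(4.5²/61 + 5.9²/71) = 0.9068
df = 128.28 → 128 (Welch–Satterthwaite, rounded down)
t* = 1.288

CI: 13.70 ± 1.288 · 0.9068 = 13.70 ± 1.17 = (12.53, 14.87)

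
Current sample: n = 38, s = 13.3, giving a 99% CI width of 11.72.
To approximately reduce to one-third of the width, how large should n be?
n ≈ 342

CI width ∝ 1/√n
To reduce width by factor 3, need √n to grow by 3 → need 3² = 9 times as many samples.

Current: n = 38, width = 11.72
New: n = 342, width ≈ 3.73

Width reduced by factor of 11.72/3.73 = 3.14.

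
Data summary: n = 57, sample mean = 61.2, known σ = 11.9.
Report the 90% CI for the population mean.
(58.61, 63.79)

z-interval (σ known):
z* = 1.645 for 90% confidence

Margin of error = z* · σ/√n = 1.645 · 11.9/√57 = 2.59

CI: (61.2 - 2.59, 61.2 + 2.59) = (58.61, 63.79)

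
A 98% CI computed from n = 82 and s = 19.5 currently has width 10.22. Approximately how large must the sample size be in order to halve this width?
n ≈ 328

CI width ∝ 1/√n
To reduce width by factor 2, need √n to grow by 2 → need 2² = 4 times as many samples.

Current: n = 82, width = 10.22
New: n = 328, width ≈ 5.03

Width reduced by factor of 10.22/5.03 = 2.03.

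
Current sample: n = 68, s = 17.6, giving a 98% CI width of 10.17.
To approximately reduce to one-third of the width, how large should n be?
n ≈ 612

CI width ∝ 1/√n
To reduce width by factor 3, need √n to grow by 3 → need 3² = 9 times as many samples.

Current: n = 68, width = 10.17
New: n = 612, width ≈ 3.32

Width reduced by factor of 10.17/3.32 = 3.06.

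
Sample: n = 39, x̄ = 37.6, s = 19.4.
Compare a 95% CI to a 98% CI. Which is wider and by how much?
98% CI is wider by 2.51

df = 38
95% CI: t* = 2.024, (31.31, 43.89), width = 2 · t* · s/√n = 12.58
98% CI: t* = 2.429, (30.05, 45.15), width = 2 · t* · s/√n = 15.09

The 98% CI is wider by 15.09 - 12.58 = 2.51.
Higher confidence requires a wider interval.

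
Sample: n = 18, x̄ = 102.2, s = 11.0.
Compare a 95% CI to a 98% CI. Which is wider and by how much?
98% CI is wider by 2.37

df = 17
95% CI: t* = 2.110, (96.73, 107.67), width = 2 · t* · s/√n = 10.94
98% CI: t* = 2.567, (95.54, 108.86), width = 2 · t* · s/√n = 13.31

The 98% CI is wider by 13.31 - 10.94 = 2.37.
Higher confidence requires a wider interval.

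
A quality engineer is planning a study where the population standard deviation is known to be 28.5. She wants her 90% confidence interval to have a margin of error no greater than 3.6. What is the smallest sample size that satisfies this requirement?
n ≥ 170

For margin E ≤ 3.6:
n ≥ (z* · σ / E)²
n ≥ (1.645 · 28.5 / 3.6)²
n ≥ 169.60

Minimum n = 170 (rounding up)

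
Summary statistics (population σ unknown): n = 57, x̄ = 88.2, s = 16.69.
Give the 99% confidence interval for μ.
(82.30, 94.10)

t-interval (σ unknown):
df = n - 1 = 56
t* = 2.667 for 99% confidence

Margin of error = t* · s/√n = 2.667 · 16.69/√57 = 5.90

CI: (82.30, 94.10)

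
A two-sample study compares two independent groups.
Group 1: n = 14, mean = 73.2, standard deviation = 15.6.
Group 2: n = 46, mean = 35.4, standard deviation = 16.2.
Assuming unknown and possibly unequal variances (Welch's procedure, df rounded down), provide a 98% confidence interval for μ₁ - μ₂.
(25.75, 49.85)

Difference: x̄₁ - x̄₂ = 37.80
SE = √(s₁²/n₁ + s₂²/n₂) = √(15.6²/14 + 16.2²/46) = 4.8050
df = 22.24 → 22 (Welch–Satterthwaite, rounded down)
t* = 2.508

CI: 37.80 ± 2.508 · 4.8050 = 37.80 ± 12.05 = (25.75, 49.85)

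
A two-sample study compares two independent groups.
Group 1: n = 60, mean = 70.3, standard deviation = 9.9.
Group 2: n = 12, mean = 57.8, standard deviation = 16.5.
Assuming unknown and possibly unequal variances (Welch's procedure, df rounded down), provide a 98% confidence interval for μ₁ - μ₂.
(-0.72, 25.72)

Difference: x̄₁ - x̄₂ = 12.50
SE = √(s₁²/n₁ + s₂²/n₂) = √(9.9²/60 + 16.5²/12) = 4.9316
df = 12.63 → 12 (Welch–Satterthwaite, rounded down)
t* = 2.681

CI: 12.50 ± 2.681 · 4.9316 = 12.50 ± 13.22 = (-0.72, 25.72)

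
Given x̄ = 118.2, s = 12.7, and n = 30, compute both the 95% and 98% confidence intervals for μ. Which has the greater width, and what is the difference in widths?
98% CI is wider by 1.94

df = 29
95% CI: t* = 2.045, (113.46, 122.94), width = 2 · t* · s/√n = 9.48
98% CI: t* = 2.462, (112.49, 123.91), width = 2 · t* · s/√n = 11.42

The 98% CI is wider by 11.42 - 9.48 = 1.94.
Higher confidence requires a wider interval.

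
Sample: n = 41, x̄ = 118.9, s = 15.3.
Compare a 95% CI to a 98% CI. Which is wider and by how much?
98% CI is wider by 1.92

df = 40
95% CI: t* = 2.021, (114.07, 123.73), width = 2 · t* · s/√n = 9.66
98% CI: t* = 2.423, (113.11, 124.69), width = 2 · t* · s/√n = 11.58

The 98% CI is wider by 11.58 - 9.66 = 1.92.
Higher confidence requires a wider interval.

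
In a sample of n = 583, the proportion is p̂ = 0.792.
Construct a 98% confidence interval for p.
(0.753, 0.831)

Proportion CI:
SE = √(p̂(1-p̂)/n) = √(0.792 · 0.208 / 583) = 0.01681

z* = 2.326
Margin = z* · SE = 2.326 · 0.01681 = 0.0391

CI: 0.792 ± 0.0391 = (0.753, 0.831)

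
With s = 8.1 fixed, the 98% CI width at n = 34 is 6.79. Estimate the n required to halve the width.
n ≈ 136

CI width ∝ 1/√n
To reduce width by factor 2, need √n to grow by 2 → need 2² = 4 times as many samples.

Current: n = 34, width = 6.79
New: n = 136, width ≈ 3.27

Width reduced by factor of 6.79/3.27 = 2.08.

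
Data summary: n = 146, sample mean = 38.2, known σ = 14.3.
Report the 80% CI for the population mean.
(36.68, 39.72)

z-interval (σ known):
z* = 1.282 for 80% confidence

Margin of error = z* · σ/√n = 1.282 · 14.3/√146 = 1.52

CI: (38.2 - 1.52, 38.2 + 1.52) = (36.68, 39.72)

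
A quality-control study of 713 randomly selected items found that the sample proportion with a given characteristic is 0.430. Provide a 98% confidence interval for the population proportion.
(0.387, 0.473)

Proportion CI:
SE = √(p̂(1-p̂)/n) = √(0.430 · 0.570 / 713) = 0.01854

z* = 2.326
Margin = z* · SE = 2.326 · 0.01854 = 0.0431

CI: 0.430 ± 0.0431 = (0.387, 0.473)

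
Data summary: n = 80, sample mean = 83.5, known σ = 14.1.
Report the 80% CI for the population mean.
(81.48, 85.52)

z-interval (σ known):
z* = 1.282 for 80% confidence

Margin of error = z* · σ/√n = 1.282 · 14.1/√80 = 2.02

CI: (83.5 - 2.02, 83.5 + 2.02) = (81.48, 85.52)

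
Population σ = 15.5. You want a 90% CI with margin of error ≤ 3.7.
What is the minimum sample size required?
n ≥ 48

For margin E ≤ 3.7:
n ≥ (z* · σ / E)²
n ≥ (1.645 · 15.5 / 3.7)²
n ≥ 47.49

Minimum n = 48 (rounding up)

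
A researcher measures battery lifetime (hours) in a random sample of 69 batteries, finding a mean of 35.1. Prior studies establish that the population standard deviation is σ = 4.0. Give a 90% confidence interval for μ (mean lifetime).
(34.31, 35.89)

z-interval (σ known):
z* = 1.645 for 90% confidence

Margin of error = z* · σ/√n = 1.645 · 4.0/√69 = 0.79

CI: (35.1 - 0.79, 35.1 + 0.79) = (34.31, 35.89)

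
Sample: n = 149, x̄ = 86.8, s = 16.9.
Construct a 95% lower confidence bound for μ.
μ ≥ 84.51

Lower bound (one-sided):
t* = 1.655 (one-sided for 95%)
Lower bound = x̄ - t* · s/√n = 86.8 - 1.655 · 16.9/√149 = 84.51

We are 95% confident that μ ≥ 84.51.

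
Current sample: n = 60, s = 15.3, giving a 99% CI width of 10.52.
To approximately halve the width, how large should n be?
n ≈ 240

CI width ∝ 1/√n
To reduce width by factor 2, need √n to grow by 2 → need 2² = 4 times as many samples.

Current: n = 60, width = 10.52
New: n = 240, width ≈ 5.13

Width reduced by factor of 10.52/5.13 = 2.05.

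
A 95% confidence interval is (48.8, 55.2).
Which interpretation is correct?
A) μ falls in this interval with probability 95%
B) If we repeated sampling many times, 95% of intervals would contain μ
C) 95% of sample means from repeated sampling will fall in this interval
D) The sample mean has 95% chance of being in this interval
B

A) Wrong — μ is fixed; the randomness lives in the interval, not in μ.
B) Correct — this is the frequentist long-run coverage interpretation.
C) Wrong — coverage applies to intervals containing μ, not to future x̄ values.
D) Wrong — x̄ is observed and sits in the interval by construction.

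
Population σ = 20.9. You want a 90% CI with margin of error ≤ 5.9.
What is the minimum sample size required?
n ≥ 34

For margin E ≤ 5.9:
n ≥ (z* · σ / E)²
n ≥ (1.645 · 20.9 / 5.9)²
n ≥ 33.96

Minimum n = 34 (rounding up)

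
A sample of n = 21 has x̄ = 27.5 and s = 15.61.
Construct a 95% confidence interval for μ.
(20.39, 34.61)

t-interval (σ unknown):
df = n - 1 = 20
t* = 2.086 for 95% confidence

Margin of error = t* · s/√n = 2.086 · 15.61/√21 = 7.11

CI: (20.39, 34.61)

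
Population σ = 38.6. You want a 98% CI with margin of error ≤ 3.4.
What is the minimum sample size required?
n ≥ 698

For margin E ≤ 3.4:
n ≥ (z* · σ / E)²
n ≥ (2.326 · 38.6 / 3.4)²
n ≥ 697.33

Minimum n = 698 (rounding up)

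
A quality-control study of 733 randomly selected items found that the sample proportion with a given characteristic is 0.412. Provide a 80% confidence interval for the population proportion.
(0.389, 0.435)

Proportion CI:
SE = √(p̂(1-p̂)/n) = √(0.412 · 0.588 / 733) = 0.01818

z* = 1.282
Margin = z* · SE = 1.282 · 0.01818 = 0.0233

CI: 0.412 ± 0.0233 = (0.389, 0.435)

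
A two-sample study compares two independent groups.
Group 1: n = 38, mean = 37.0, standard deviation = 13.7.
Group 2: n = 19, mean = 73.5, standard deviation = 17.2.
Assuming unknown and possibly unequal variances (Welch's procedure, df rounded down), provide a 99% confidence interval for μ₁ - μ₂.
(-48.98, -24.02)

Difference: x̄₁ - x̄₂ = -36.50
SE = √(s₁²/n₁ + s₂²/n₂) = √(13.7²/38 + 17.2²/19) = 4.5288
df = 29.77 → 29 (Welch–Satterthwaite, rounded down)
t* = 2.756

CI: -36.50 ± 2.756 · 4.5288 = -36.50 ± 12.48 = (-48.98, -24.02)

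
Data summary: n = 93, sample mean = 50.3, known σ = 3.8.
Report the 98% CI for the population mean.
(49.38, 51.22)

z-interval (σ known):
z* = 2.326 for 98% confidence

Margin of error = z* · σ/√n = 2.326 · 3.8/√93 = 0.92

CI: (50.3 - 0.92, 50.3 + 0.92) = (49.38, 51.22)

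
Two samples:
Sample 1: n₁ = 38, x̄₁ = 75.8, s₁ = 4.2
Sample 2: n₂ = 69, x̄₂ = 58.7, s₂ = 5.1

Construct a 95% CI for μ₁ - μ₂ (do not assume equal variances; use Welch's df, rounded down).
(15.28, 18.92)

Difference: x̄₁ - x̄₂ = 17.10
SE = √(s₁²/n₁ + s₂²/n₂) = √(4.2²/38 + 5.1²/69) = 0.9172
df = 89.41 → 89 (Welch–Satterthwaite, rounded down)
t* = 1.987

CI: 17.10 ± 1.987 · 0.9172 = 17.10 ± 1.82 = (15.28, 18.92)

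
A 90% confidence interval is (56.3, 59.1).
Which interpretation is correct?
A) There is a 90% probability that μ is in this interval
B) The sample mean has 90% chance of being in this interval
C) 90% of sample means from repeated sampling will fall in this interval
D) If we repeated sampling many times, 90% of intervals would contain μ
D

A) Wrong — μ is fixed; the randomness lives in the interval, not in μ.
B) Wrong — x̄ is observed and sits in the interval by construction.
C) Wrong — coverage applies to intervals containing μ, not to future x̄ values.
D) Correct — this is the frequentist long-run coverage interpretation.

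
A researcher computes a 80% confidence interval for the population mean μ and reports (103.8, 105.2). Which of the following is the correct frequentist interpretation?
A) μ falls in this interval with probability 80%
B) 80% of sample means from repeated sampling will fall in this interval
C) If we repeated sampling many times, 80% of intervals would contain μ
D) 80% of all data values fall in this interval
C

A) Wrong — μ is fixed; the randomness lives in the interval, not in μ.
B) Wrong — coverage applies to intervals containing μ, not to future x̄ values.
C) Correct — this is the frequentist long-run coverage interpretation.
D) Wrong — a CI is about the parameter μ, not individual data values.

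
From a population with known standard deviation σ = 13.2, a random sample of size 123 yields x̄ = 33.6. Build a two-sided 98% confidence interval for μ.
(30.83, 36.37)

z-interval (σ known):
z* = 2.326 for 98% confidence

Margin of error = z* · σ/√n = 2.326 · 13.2/√123 = 2.77

CI: (33.6 - 2.77, 33.6 + 2.77) = (30.83, 36.37)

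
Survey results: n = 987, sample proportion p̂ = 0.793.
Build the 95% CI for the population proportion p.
(0.768, 0.818)

Proportion CI:
SE = √(p̂(1-p̂)/n) = √(0.793 · 0.207 / 987) = 0.01290

z* = 1.960
Margin = z* · SE = 1.960 · 0.01290 = 0.0253

CI: 0.793 ± 0.0253 = (0.768, 0.818)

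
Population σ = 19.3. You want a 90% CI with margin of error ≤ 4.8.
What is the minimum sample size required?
n ≥ 44

For margin E ≤ 4.8:
n ≥ (z* · σ / E)²
n ≥ (1.645 · 19.3 / 4.8)²
n ≥ 43.75

Minimum n = 44 (rounding up)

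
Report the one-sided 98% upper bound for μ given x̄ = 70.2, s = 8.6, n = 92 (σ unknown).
μ ≤ 72.07

Upper bound (one-sided):
t* = 2.084 (one-sided for 98%)
Upper bound = x̄ + t* · s/√n = 70.2 + 2.084 · 8.6/√92 = 72.07

We are 98% confident that μ ≤ 72.07.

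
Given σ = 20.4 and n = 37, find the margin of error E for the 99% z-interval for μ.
Margin of error = 8.64

Margin of error = z* · σ/√n
= 2.576 · 20.4/√37
= 2.576 · 20.4/6.0828
= 8.64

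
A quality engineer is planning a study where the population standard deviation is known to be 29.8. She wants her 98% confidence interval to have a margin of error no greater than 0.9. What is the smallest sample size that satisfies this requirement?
n ≥ 5932

For margin E ≤ 0.9:
n ≥ (z* · σ / E)²
n ≥ (2.326 · 29.8 / 0.9)²
n ≥ 5931.53

Minimum n = 5932 (rounding up)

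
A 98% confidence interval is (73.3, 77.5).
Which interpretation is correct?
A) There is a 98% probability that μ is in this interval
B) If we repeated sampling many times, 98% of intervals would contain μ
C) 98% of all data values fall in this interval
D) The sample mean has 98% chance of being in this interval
B

A) Wrong — μ is fixed; the randomness lives in the interval, not in μ.
B) Correct — this is the frequentist long-run coverage interpretation.
C) Wrong — a CI is about the parameter μ, not individual data values.
D) Wrong — x̄ is observed and sits in the interval by construction.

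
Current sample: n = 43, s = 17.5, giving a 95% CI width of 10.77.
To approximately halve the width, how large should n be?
n ≈ 172

CI width ∝ 1/√n
To reduce width by factor 2, need √n to grow by 2 → need 2² = 4 times as many samples.

Current: n = 43, width = 10.77
New: n = 172, width ≈ 5.27

Width reduced by factor of 10.77/5.27 = 2.04.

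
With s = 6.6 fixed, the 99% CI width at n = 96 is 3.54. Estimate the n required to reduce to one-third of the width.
n ≈ 864

CI width ∝ 1/√n
To reduce width by factor 3, need √n to grow by 3 → need 3² = 9 times as many samples.

Current: n = 96, width = 3.54
New: n = 864, width ≈ 1.16

Width reduced by factor of 3.54/1.16 = 3.05.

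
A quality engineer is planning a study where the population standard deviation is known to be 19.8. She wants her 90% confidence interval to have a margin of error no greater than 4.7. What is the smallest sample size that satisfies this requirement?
n ≥ 49

For margin E ≤ 4.7:
n ≥ (z* · σ / E)²
n ≥ (1.645 · 19.8 / 4.7)²
n ≥ 48.02

Minimum n = 49 (rounding up)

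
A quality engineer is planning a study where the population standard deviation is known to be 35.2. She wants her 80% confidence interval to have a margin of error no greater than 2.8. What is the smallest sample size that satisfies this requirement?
n ≥ 260

For margin E ≤ 2.8:
n ≥ (z* · σ / E)²
n ≥ (1.282 · 35.2 / 2.8)²
n ≥ 259.74

Minimum n = 260 (rounding up)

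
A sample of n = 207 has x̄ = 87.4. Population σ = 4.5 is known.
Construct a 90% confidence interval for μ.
(86.89, 87.91)

z-interval (σ known):
z* = 1.645 for 90% confidence

Margin of error = z* · σ/√n = 1.645 · 4.5/√207 = 0.51

CI: (87.4 - 0.51, 87.4 + 0.51) = (86.89, 87.91)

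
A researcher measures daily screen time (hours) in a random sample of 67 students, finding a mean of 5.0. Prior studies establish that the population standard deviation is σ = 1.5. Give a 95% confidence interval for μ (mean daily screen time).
(4.64, 5.36)

z-interval (σ known):
z* = 1.960 for 95% confidence

Margin of error = z* · σ/√n = 1.960 · 1.5/√67 = 0.36

CI: (5.0 - 0.36, 5.0 + 0.36) = (4.64, 5.36)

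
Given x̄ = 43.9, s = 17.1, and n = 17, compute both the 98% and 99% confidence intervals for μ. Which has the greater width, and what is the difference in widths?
99% CI is wider by 2.80

df = 16
98% CI: t* = 2.583, (33.19, 54.61), width = 2 · t* · s/√n = 21.43
99% CI: t* = 2.921, (31.79, 56.01), width = 2 · t* · s/√n = 24.23

The 99% CI is wider by 24.23 - 21.43 = 2.80.
Higher confidence requires a wider interval.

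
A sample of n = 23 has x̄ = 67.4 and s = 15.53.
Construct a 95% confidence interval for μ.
(60.68, 74.12)

t-interval (σ unknown):
df = n - 1 = 22
t* = 2.074 for 95% confidence

Margin of error = t* · s/√n = 2.074 · 15.53/√23 = 6.72

CI: (60.68, 74.12)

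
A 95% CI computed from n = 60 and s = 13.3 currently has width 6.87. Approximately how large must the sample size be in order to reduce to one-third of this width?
n ≈ 540

CI width ∝ 1/√n
To reduce width by factor 3, need √n to grow by 3 → need 3² = 9 times as many samples.

Current: n = 60, width = 6.87
New: n = 540, width ≈ 2.25

Width reduced by factor of 6.87/2.25 = 3.05.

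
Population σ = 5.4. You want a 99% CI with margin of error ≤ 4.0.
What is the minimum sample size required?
n ≥ 13

For margin E ≤ 4.0:
n ≥ (z* · σ / E)²
n ≥ (2.576 · 5.4 / 4.0)²
n ≥ 12.09

Minimum n = 13 (rounding up)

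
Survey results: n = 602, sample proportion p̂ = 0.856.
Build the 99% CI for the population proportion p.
(0.819, 0.893)

Proportion CI:
SE = √(p̂(1-p̂)/n) = √(0.856 · 0.144 / 602) = 0.01431

z* = 2.576
Margin = z* · SE = 2.576 · 0.01431 = 0.0369

CI: 0.856 ± 0.0369 = (0.819, 0.893)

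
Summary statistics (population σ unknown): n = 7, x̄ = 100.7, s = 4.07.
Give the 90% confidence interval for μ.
(97.71, 103.69)

t-interval (σ unknown):
df = n - 1 = 6
t* = 1.943 for 90% confidence

Margin of error = t* · s/√n = 1.943 · 4.07/√7 = 2.99

CI: (97.71, 103.69)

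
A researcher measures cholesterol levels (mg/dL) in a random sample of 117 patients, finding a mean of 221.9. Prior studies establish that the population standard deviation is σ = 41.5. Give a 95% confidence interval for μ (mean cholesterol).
(214.38, 229.42)

z-interval (σ known):
z* = 1.960 for 95% confidence

Margin of error = z* · σ/√n = 1.960 · 41.5/√117 = 7.52

CI: (221.9 - 7.52, 221.9 + 7.52) = (214.38, 229.42)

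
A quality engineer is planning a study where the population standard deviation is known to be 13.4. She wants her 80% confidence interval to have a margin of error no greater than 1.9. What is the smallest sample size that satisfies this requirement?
n ≥ 82

For margin E ≤ 1.9:
n ≥ (z* · σ / E)²
n ≥ (1.282 · 13.4 / 1.9)²
n ≥ 81.75

Minimum n = 82 (rounding up)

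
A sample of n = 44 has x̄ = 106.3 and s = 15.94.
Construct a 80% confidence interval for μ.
(103.17, 109.43)

t-interval (σ unknown):
df = n - 1 = 43
t* = 1.302 for 80% confidence

Margin of error = t* · s/√n = 1.302 · 15.94/√44 = 3.13

CI: (103.17, 109.43)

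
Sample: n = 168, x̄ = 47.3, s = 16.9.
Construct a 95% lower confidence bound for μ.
μ ≥ 45.14

Lower bound (one-sided):
t* = 1.654 (one-sided for 95%)
Lower bound = x̄ - t* · s/√n = 47.3 - 1.654 · 16.9/√168 = 45.14

We are 95% confident that μ ≥ 45.14.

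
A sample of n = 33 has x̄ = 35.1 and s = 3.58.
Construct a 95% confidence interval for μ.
(33.83, 36.37)

t-interval (σ unknown):
df = n - 1 = 32
t* = 2.037 for 95% confidence

Margin of error = t* · s/√n = 2.037 · 3.58/√33 = 1.27

CI: (33.83, 36.37)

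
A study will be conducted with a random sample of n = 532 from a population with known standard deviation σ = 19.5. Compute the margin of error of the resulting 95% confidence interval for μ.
Margin of error = 1.66

Margin of error = z* · σ/√n
= 1.960 · 19.5/√532
= 1.960 · 19.5/23.0651
= 1.66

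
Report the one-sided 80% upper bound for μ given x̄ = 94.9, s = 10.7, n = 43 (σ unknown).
μ ≤ 96.29

Upper bound (one-sided):
t* = 0.850 (one-sided for 80%)
Upper bound = x̄ + t* · s/√n = 94.9 + 0.850 · 10.7/√43 = 96.29

We are 80% confident that μ ≤ 96.29.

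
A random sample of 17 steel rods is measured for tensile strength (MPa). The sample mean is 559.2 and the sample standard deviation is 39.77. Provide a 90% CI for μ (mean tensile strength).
(542.36, 576.04)

t-interval (σ unknown):
df = n - 1 = 16
t* = 1.746 for 90% confidence

Margin of error = t* · s/√n = 1.746 · 39.77/√17 = 16.84

CI: (542.36, 576.04)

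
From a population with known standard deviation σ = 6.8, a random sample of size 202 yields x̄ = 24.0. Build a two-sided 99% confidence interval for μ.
(22.77, 25.23)

z-interval (σ known):
z* = 2.576 for 99% confidence

Margin of error = z* · σ/√n = 2.576 · 6.8/√202 = 1.23

CI: (24.0 - 1.23, 24.0 + 1.23) = (22.77, 25.23)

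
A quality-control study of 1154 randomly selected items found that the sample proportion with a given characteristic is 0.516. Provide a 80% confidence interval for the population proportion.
(0.497, 0.535)

Proportion CI:
SE = √(p̂(1-p̂)/n) = √(0.516 · 0.484 / 1154) = 0.01471

z* = 1.282
Margin = z* · SE = 1.282 · 0.01471 = 0.0189

CI: 0.516 ± 0.0189 = (0.497, 0.535)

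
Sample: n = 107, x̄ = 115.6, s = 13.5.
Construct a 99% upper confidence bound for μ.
μ ≤ 118.68

Upper bound (one-sided):
t* = 2.362 (one-sided for 99%)
Upper bound = x̄ + t* · s/√n = 115.6 + 2.362 · 13.5/√107 = 118.68

We are 99% confident that μ ≤ 118.68.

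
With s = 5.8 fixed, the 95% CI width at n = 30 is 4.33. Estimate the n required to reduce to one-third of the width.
n ≈ 270

CI width ∝ 1/√n
To reduce width by factor 3, need √n to grow by 3 → need 3² = 9 times as many samples.

Current: n = 30, width = 4.33
New: n = 270, width ≈ 1.39

Width reduced by factor of 4.33/1.39 = 3.12.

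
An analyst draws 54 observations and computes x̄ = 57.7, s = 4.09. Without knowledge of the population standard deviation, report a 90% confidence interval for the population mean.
(56.77, 58.63)

t-interval (σ unknown):
df = n - 1 = 53
t* = 1.674 for 90% confidence

Margin of error = t* · s/√n = 1.674 · 4.09/√54 = 0.93

CI: (56.77, 58.63)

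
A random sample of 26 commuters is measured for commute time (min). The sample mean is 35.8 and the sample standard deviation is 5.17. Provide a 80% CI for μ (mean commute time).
(34.47, 37.13)

t-interval (σ unknown):
df = n - 1 = 25
t* = 1.316 for 80% confidence

Margin of error = t* · s/√n = 1.316 · 5.17/√26 = 1.33

CI: (34.47, 37.13)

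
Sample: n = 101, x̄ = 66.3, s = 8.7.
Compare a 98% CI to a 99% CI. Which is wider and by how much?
99% CI is wider by 0.46

df = 100
98% CI: t* = 2.364, (64.25, 68.35), width = 2 · t* · s/√n = 4.09
99% CI: t* = 2.626, (64.03, 68.57), width = 2 · t* · s/√n = 4.55

The 99% CI is wider by 4.55 - 4.09 = 0.46.
Higher confidence requires a wider interval.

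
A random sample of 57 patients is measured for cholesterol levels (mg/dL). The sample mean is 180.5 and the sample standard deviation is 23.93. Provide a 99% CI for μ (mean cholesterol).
(172.05, 188.95)

t-interval (σ unknown):
df = n - 1 = 56
t* = 2.667 for 99% confidence

Margin of error = t* · s/√n = 2.667 · 23.93/√57 = 8.45

CI: (172.05, 188.95)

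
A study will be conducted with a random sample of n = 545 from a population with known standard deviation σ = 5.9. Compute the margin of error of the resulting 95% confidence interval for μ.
Margin of error = 0.50

Margin of error = z* · σ/√n
= 1.960 · 5.9/√545
= 1.960 · 5.9/23.3452
= 0.50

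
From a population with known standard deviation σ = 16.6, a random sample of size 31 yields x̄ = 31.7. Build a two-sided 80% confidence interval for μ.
(27.88, 35.52)

z-interval (σ known):
z* = 1.282 for 80% confidence

Margin of error = z* · σ/√n = 1.282 · 16.6/√31 = 3.82

CI: (31.7 - 3.82, 31.7 + 3.82) = (27.88, 35.52)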